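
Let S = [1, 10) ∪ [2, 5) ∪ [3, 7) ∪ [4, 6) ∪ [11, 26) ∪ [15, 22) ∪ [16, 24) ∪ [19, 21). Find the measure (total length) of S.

Merged: [1, 10), [11, 26).
Lengths: 9 + 15 = 24.

24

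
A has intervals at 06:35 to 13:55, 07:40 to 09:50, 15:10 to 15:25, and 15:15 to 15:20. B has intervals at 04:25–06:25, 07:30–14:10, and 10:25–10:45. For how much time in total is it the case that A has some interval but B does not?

First set merges to 06:35–13:55, 15:10–15:25.
Second set merges to 04:25–06:25, 07:30–14:10.
A \ B = 06:35–07:30, 15:10–15:25.
Total: 55 min + 15 min = 1 h 10 min.

1 h 10 min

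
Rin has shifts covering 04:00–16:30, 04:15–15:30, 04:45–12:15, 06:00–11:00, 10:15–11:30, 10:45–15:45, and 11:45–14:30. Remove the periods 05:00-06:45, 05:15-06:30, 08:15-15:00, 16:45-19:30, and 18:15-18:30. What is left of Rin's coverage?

04:00–05:00, 06:45–08:15, 15:00–16:30

Merge the first list: 04:00–16:30.
Merge the second list: 05:00–06:45, 08:15–15:00, 16:45–19:30.
04:00–16:30 minus B → 04:00–05:00, 06:45–08:15, 15:00–16:30.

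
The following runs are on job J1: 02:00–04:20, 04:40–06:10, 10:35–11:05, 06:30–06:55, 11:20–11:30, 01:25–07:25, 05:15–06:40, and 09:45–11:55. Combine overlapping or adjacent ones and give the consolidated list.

Sort by start: 01:25–07:25, 02:00–04:20, 04:40–06:10, 05:15–06:40, 06:30–06:55, 09:45–11:55, 10:35–11:05, 11:20–11:30.
02:00–04:20 overlaps/touches 01:25–07:25 → extend to 01:25–07:25.
04:40–06:10 overlaps/touches 01:25–07:25 → extend to 01:25–07:25.
05:15–06:40 overlaps/touches 01:25–07:25 → extend to 01:25–07:25.
06:30–06:55 overlaps/touches 01:25–07:25 → extend to 01:25–07:25.
09:45–11:55 is disjoint → start new block.
10:35–11:05 overlaps/touches 09:45–11:55 → extend to 09:45–11:55.
11:20–11:30 overlaps/touches 09:45–11:55 → extend to 09:45–11:55.

01:25–07:25, 09:45–11:55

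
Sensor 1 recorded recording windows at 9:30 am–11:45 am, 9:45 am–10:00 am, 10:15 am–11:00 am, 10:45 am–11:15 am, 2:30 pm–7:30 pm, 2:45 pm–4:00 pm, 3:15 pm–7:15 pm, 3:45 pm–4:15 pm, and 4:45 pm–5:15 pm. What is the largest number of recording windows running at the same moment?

Sweep endpoints in order; track running count of active intervals.
Peak of 4 reached at 3:45 pm.

4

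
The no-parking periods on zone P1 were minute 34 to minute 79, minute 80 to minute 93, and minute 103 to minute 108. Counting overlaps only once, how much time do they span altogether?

63 minutes

Merged: minute 34 to minute 79, minute 80 to minute 93, minute 103 to minute 108.
Lengths: 45 minutes + 13 minutes + 5 minutes = 63 minutes.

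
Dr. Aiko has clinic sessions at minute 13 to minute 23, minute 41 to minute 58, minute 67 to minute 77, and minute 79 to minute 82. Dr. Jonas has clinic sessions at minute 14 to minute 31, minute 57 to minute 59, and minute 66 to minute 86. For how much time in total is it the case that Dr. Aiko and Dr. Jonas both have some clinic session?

23 minutes

A ∩ B = minute 14 to minute 23, minute 57 to minute 58, minute 67 to minute 77, minute 79 to minute 82.
Total: 9 minutes + 1 minute + 10 minutes + 3 minutes = 23 minutes.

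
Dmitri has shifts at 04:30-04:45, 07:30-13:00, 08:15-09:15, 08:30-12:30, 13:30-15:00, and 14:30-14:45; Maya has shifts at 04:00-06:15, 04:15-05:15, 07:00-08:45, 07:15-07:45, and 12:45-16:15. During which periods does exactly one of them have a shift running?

04:00–04:30, 04:45–06:15, 07:00–07:30, 08:45–12:45, 13:00–13:30, 15:00–16:15

A, merged: 04:30–04:45, 07:30–13:00, 13:30–15:00.
B, merged: 04:00–06:15, 07:00–08:45, 12:45–16:15.
A \ B = 08:45–12:45.
B \ A = 04:00–04:30, 04:45–06:15, 07:00–07:30, 13:00–13:30, 15:00–16:15.
Union of the two gives the symmetric difference.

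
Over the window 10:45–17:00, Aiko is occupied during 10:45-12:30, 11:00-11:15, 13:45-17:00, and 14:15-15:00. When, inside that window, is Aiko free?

Covered (merged): 10:45-12:30, 13:45-17:00.
Gaps within 10:45-17:00: 12:30-13:45.

12:30-13:45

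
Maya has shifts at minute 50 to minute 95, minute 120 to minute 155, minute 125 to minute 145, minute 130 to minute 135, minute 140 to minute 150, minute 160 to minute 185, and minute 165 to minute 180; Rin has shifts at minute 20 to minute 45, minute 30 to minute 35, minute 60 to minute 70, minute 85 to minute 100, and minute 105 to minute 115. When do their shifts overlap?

Merge the first list: minute 50 to minute 95, minute 120 to minute 155, minute 160 to minute 185.
Merge the second list: minute 20 to minute 45, minute 60 to minute 70, minute 85 to minute 100, minute 105 to minute 115.
minute 50 to minute 95 ∩ B → minute 60 to minute 70, minute 85 to minute 95.
minute 120 to minute 155 meets no B interval.
minute 160 to minute 185 meets no B interval.

minute 60 to minute 70, minute 85 to minute 95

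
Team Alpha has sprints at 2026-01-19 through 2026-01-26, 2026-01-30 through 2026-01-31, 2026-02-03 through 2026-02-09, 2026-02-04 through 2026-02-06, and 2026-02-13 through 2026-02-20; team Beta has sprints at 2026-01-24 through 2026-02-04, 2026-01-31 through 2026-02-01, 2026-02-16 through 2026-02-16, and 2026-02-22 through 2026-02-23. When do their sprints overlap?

Merge the first list: 2026-01-19 through 2026-01-26, 2026-01-30 through 2026-01-31, 2026-02-03 through 2026-02-09, 2026-02-13 through 2026-02-20.
Merge the second list: 2026-01-24 through 2026-02-04, 2026-02-16 through 2026-02-16, 2026-02-22 through 2026-02-23.
2026-01-19 through 2026-01-26 meets the second set on 2026-01-24 through 2026-01-26.
2026-01-30 through 2026-01-31 meets the second set on 2026-01-30 through 2026-01-31.
2026-02-03 through 2026-02-09 meets the second set on 2026-02-03 through 2026-02-04.
2026-02-13 through 2026-02-20 meets the second set on 2026-02-16 through 2026-02-16.

2026-01-24 through 2026-01-26, 2026-01-30 through 2026-01-31, 2026-02-03 through 2026-02-04, 2026-02-16 through 2026-02-16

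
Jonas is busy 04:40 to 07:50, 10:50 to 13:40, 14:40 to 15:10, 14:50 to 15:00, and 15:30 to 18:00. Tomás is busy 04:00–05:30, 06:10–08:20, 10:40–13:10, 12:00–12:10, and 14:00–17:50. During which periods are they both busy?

First set merges to 04:40-07:50, 10:50-13:40, 14:40-15:10, 15:30-18:00.
Second set merges to 04:00-05:30, 06:10-08:20, 10:40-13:10, 14:00-17:50.
04:40-07:50 meets the second set on 04:40-05:30, 06:10-07:50.
10:50-13:40 meets the second set on 10:50-13:10.
14:40-15:10 meets the second set on 14:40-15:10.
15:30-18:00 meets the second set on 15:30-17:50.

04:40-05:30, 06:10-07:50, 10:50-13:10, 14:40-15:10, 15:30-17:50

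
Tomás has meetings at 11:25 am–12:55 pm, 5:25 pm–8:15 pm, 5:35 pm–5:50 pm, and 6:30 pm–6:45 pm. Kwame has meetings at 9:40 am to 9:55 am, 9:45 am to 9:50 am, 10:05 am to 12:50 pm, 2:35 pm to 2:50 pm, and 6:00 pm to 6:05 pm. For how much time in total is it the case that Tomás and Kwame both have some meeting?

1 h 30 min

First set merges to 11:25 am–12:55 pm, 5:25 pm–8:15 pm.
Second set merges to 9:40 am–9:55 am, 10:05 am–12:50 pm, 2:35 pm–2:50 pm, 6:00 pm–6:05 pm.
A ∩ B = 11:25 am–12:50 pm, 6:00 pm–6:05 pm.
Total: 1 h 25 min + 5 min = 1 h 30 min.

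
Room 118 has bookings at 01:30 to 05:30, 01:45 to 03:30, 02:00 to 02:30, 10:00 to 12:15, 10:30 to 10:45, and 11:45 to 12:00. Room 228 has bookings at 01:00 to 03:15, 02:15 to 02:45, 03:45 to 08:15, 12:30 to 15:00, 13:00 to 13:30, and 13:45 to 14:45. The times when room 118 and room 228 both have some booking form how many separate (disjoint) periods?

Merge the first list: 01:30–05:30, 10:00–12:15.
Merge the second list: 01:00–03:15, 03:45–08:15, 12:30–15:00.
A ∩ B = 01:30–03:15, 03:45–05:30.
That is 2 disjoint pieces.

2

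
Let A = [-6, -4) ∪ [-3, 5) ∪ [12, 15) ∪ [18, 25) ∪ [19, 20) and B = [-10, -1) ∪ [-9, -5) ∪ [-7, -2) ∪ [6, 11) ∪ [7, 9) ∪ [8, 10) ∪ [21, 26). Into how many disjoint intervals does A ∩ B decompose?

3

First set merges to [-6, -4), [-3, 5), [12, 15), [18, 25).
Second set merges to [-10, -1), [6, 11), [21, 26).
A ∩ B = [-6, -4), [-3, -1), [21, 25).
That is 3 disjoint pieces.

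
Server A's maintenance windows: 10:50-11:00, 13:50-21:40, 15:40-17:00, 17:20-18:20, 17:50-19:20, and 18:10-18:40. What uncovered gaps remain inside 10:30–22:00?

10:30-10:50, 11:00-13:50, 21:40-22:00

Covered (merged): 10:50-11:00, 13:50-21:40.
Uncovered inside 10:30-22:00: 10:30-10:50, 11:00-13:50, 21:40-22:00.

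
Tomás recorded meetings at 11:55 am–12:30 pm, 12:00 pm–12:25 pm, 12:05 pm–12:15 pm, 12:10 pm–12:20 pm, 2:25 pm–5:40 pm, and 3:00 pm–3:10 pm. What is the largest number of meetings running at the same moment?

4

Walk the sorted start/end points keeping a running depth.
The depth first hits 4 at 12:10 pm.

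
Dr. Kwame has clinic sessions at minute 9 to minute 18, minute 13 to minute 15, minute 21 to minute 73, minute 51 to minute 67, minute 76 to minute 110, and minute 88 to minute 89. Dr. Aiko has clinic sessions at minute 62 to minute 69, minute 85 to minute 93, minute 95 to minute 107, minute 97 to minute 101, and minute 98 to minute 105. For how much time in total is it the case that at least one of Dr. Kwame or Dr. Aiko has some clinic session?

Merge the first list: minute 9 to minute 18, minute 21 to minute 73, minute 76 to minute 110.
Merge the second list: minute 62 to minute 69, minute 85 to minute 93, minute 95 to minute 107.
A ∪ B = minute 9 to minute 18, minute 21 to minute 73, minute 76 to minute 110.
Total: 9 minutes + 52 minutes + 34 minutes = 95 minutes.

95 minutes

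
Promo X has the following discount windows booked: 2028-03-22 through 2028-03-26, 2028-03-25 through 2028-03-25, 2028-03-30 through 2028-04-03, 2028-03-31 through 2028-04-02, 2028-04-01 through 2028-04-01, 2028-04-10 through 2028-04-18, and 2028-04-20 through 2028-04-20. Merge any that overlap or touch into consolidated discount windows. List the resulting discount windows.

2028-03-25 through 2028-03-25 overlaps/touches 2028-03-22 through 2028-03-26 → extend to 2028-03-22 through 2028-03-26.
2028-03-30 through 2028-04-03 is disjoint → start new block.
2028-03-31 through 2028-04-02 overlaps/touches 2028-03-30 through 2028-04-03 → extend to 2028-03-30 through 2028-04-03.
2028-04-01 through 2028-04-01 overlaps/touches 2028-03-30 through 2028-04-03 → extend to 2028-03-30 through 2028-04-03.
2028-04-10 through 2028-04-18 is disjoint → start new block.
2028-04-20 through 2028-04-20 is disjoint → start new block.

2028-03-22 through 2028-03-26, 2028-03-30 through 2028-04-03, 2028-04-10 through 2028-04-18, 2028-04-20 through 2028-04-20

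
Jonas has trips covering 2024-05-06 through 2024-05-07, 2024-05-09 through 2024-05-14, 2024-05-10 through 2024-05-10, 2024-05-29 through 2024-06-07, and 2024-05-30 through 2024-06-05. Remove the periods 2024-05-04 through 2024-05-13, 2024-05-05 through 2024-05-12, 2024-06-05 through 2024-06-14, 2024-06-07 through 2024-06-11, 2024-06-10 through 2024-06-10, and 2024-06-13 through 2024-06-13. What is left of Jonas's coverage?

2024-05-14 through 2024-05-14, 2024-05-29 through 2024-06-04

Merge the first list: 2024-05-06 through 2024-05-07, 2024-05-09 through 2024-05-14, 2024-05-29 through 2024-06-07.
Merge the second list: 2024-05-04 through 2024-05-13, 2024-06-05 through 2024-06-14.
2024-05-06 through 2024-05-07: entirely removed.
2024-05-09 through 2024-05-14 \ B = 2024-05-14 through 2024-05-14.
2024-05-29 through 2024-06-07 \ B = 2024-05-29 through 2024-06-04.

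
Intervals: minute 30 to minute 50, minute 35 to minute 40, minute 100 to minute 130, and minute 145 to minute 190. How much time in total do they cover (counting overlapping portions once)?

95 minutes

Merged: minute 30 to minute 50, minute 100 to minute 130, minute 145 to minute 190.
Lengths: 20 minutes + 30 minutes + 45 minutes = 95 minutes.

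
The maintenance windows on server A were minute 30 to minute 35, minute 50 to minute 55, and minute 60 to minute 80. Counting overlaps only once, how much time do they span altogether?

Merged: minute 30 to minute 35, minute 50 to minute 55, minute 60 to minute 80.
Lengths: 5 minutes + 5 minutes + 20 minutes = 30 minutes.

30 minutes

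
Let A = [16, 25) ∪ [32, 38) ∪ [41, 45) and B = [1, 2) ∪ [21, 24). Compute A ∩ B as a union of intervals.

[16, 25) overlaps B on [21, 24).
[32, 38) falls entirely outside B.
[41, 45) falls entirely outside B.

[21, 24)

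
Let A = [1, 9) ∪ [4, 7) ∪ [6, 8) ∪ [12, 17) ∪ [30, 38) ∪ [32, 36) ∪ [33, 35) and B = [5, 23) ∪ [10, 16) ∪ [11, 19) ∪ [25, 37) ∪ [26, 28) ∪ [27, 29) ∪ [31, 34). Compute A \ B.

[1, 5) ∪ [37, 38)

First set merges to [1, 9), [12, 17), [30, 38).
Second set merges to [5, 23), [25, 37).
[1, 9) minus B → [1, 5).
[12, 17): fully covered by B → removed.
[30, 38) minus B → [37, 38).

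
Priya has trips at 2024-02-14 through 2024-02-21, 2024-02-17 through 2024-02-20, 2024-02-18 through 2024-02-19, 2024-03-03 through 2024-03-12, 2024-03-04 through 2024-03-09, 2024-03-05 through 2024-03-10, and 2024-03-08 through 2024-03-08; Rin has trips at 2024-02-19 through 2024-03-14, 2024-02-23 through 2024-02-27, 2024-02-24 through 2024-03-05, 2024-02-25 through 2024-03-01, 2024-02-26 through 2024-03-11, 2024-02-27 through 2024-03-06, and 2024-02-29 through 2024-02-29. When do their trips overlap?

Merge the first list: 2024-02-14 through 2024-02-21, 2024-03-03 through 2024-03-12.
Merge the second list: 2024-02-19 through 2024-03-14.
2024-02-14 through 2024-02-21 meets the second set on 2024-02-19 through 2024-02-21.
2024-03-03 through 2024-03-12 meets the second set on 2024-03-03 through 2024-03-12.

2024-02-19 through 2024-02-21, 2024-03-03 through 2024-03-12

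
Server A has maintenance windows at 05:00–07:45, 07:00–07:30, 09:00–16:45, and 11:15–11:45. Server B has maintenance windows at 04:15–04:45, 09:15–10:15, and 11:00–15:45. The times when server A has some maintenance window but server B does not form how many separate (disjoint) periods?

4

A, merged: 05:00-07:45, 09:00-16:45.
A \ B = 05:00-07:45, 09:00-09:15, 10:15-11:00, 15:45-16:45.
That is 4 disjoint pieces.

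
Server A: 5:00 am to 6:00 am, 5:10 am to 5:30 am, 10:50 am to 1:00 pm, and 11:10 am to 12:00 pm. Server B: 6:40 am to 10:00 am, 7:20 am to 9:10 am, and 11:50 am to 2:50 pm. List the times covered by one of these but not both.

5:00 am-6:00 am, 6:40 am-10:00 am, 10:50 am-11:50 am, 1:00 pm-2:50 pm

First set merges to 5:00 am-6:00 am, 10:50 am-1:00 pm.
Second set merges to 6:40 am-10:00 am, 11:50 am-2:50 pm.
Only in the first: 5:00 am-6:00 am, 10:50 am-11:50 am.
Only in the second: 6:40 am-10:00 am, 1:00 pm-2:50 pm.
Together these are the periods covered by exactly one.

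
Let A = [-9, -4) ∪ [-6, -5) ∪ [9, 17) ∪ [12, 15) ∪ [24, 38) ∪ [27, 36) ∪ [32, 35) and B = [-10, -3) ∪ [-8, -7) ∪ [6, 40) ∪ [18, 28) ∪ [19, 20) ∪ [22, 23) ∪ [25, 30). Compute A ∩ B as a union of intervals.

First set merges to [-9, -4), [9, 17), [24, 38).
Second set merges to [-10, -3), [6, 40).
[-9, -4) ∩ B → [-9, -4).
[9, 17) ∩ B → [9, 17).
[24, 38) ∩ B → [24, 38).

[-9, -4) ∪ [9, 17) ∪ [24, 38)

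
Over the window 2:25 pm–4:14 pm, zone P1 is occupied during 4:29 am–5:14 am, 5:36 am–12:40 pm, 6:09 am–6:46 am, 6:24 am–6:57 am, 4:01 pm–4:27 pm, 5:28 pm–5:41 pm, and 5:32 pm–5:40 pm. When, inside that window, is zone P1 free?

2:25 pm-4:01 pm

Covered (merged): 4:29 am-5:14 am, 5:36 am-12:40 pm, 4:01 pm-4:27 pm, 5:28 pm-5:41 pm.
Uncovered inside 2:25 pm-4:14 pm: 2:25 pm-4:01 pm.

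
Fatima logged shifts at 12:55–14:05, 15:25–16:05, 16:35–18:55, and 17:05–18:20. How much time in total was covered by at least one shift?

4 h 10 min

Merged: 12:55–14:05, 15:25–16:05, 16:35–18:55.
Lengths: 1 h 10 min + 40 min + 2 h 20 min = 4 h 10 min.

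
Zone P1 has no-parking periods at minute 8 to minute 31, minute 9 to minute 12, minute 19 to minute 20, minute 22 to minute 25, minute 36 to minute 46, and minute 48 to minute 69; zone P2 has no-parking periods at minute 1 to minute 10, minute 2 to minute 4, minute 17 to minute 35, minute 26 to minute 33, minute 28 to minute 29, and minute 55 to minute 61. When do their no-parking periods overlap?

Merge the first list: minute 8 to minute 31, minute 36 to minute 46, minute 48 to minute 69.
Merge the second list: minute 1 to minute 10, minute 17 to minute 35, minute 55 to minute 61.
minute 8 to minute 31 ∩ B → minute 8 to minute 10, minute 17 to minute 31.
minute 36 to minute 46 meets no B interval.
minute 48 to minute 69 ∩ B → minute 55 to minute 61.

minute 8 to minute 10, minute 17 to minute 31, minute 55 to minute 61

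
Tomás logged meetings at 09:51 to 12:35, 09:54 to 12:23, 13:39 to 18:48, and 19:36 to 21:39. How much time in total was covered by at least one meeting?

9 h 56 min

Merged: 09:51–12:35, 13:39–18:48, 19:36–21:39.
Lengths: 2 h 44 min + 5 h 9 min + 2 h 3 min = 9 h 56 min.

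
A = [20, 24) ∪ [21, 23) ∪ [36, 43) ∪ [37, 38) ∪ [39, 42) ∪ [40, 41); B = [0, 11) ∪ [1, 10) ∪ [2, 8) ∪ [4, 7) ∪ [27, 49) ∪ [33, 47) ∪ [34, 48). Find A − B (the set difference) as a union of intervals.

[20, 24)

Merge the first list: [20, 24), [36, 43).
Merge the second list: [0, 11), [27, 49).
[20, 24): no B overlap → unchanged.
[36, 43): fully covered by B → removed.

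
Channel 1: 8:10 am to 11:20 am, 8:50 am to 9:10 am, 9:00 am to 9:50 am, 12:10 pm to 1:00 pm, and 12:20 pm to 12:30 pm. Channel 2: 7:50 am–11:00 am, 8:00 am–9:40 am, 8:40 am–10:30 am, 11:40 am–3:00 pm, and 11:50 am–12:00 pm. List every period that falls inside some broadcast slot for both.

First set merges to 8:10 am–11:20 am, 12:10 pm–1:00 pm.
Second set merges to 7:50 am–11:00 am, 11:40 am–3:00 pm.
8:10 am–11:20 am meets the second set on 8:10 am–11:00 am.
12:10 pm–1:00 pm meets the second set on 12:10 pm–1:00 pm.

8:10 am–11:00 am, 12:10 pm–1:00 pm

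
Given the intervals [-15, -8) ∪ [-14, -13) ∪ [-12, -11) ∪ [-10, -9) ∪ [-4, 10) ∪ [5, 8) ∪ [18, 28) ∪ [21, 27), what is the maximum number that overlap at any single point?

2

Sweep endpoints in order; track running count of active intervals.
Peak of 2 reached at -14.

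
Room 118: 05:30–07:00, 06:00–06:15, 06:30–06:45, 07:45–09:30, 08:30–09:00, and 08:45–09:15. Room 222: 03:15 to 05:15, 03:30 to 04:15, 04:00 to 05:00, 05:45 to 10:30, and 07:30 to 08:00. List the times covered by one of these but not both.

03:15–05:15, 05:30–05:45, 07:00–07:45, 09:30–10:30

A, merged: 05:30–07:00, 07:45–09:30.
B, merged: 03:15–05:15, 05:45–10:30.
A \ B = 05:30–05:45.
B \ A = 03:15–05:15, 07:00–07:45, 09:30–10:30.
Union of the two gives the symmetric difference.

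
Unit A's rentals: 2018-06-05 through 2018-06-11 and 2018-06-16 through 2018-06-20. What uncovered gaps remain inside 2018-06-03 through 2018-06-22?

2018-06-03 through 2018-06-04, 2018-06-12 through 2018-06-15, 2018-06-21 through 2018-06-22

Covered (merged): 2018-06-05 through 2018-06-11, 2018-06-16 through 2018-06-20.
Uncovered inside 2018-06-03 through 2018-06-22: 2018-06-03 through 2018-06-04, 2018-06-12 through 2018-06-15, 2018-06-21 through 2018-06-22.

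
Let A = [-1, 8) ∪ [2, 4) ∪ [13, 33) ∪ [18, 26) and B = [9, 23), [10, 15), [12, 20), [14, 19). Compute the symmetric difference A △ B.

First set merges to [-1, 8), [13, 33).
Second set merges to [9, 23).
Only in the first: [-1, 8), [23, 33).
Only in the second: [9, 13).
Together these are the periods covered by exactly one.

[-1, 8) ∪ [9, 13) ∪ [23, 33)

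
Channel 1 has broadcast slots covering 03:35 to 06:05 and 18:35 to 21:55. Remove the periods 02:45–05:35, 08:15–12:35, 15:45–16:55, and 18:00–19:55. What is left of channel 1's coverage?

05:35–06:05, 19:55–21:55

03:35–06:05 minus B → 05:35–06:05.
18:35–21:55 minus B → 19:55–21:55.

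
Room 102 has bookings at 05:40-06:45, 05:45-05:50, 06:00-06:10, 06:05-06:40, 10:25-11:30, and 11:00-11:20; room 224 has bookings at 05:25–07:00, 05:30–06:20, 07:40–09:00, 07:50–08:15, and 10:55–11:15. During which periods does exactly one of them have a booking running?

05:25–05:40, 06:45–07:00, 07:40–09:00, 10:25–10:55, 11:15–11:30

Merge the first list: 05:40–06:45, 10:25–11:30.
Merge the second list: 05:25–07:00, 07:40–09:00, 10:55–11:15.
Only in the first: 10:25–10:55, 11:15–11:30.
Only in the second: 05:25–05:40, 06:45–07:00, 07:40–09:00.
Together these are the periods covered by exactly one.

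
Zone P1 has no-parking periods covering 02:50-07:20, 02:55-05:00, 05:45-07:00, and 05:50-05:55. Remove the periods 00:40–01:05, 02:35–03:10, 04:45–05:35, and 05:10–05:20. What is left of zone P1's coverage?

03:10–04:45, 05:35–07:20

First set merges to 02:50–07:20.
Second set merges to 00:40–01:05, 02:35–03:10, 04:45–05:35.
02:50–07:20 with B removed leaves 03:10–04:45, 05:35–07:20.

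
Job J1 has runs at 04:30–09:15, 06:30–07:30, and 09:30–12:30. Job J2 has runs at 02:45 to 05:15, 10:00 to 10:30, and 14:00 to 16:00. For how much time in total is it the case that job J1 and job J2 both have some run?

1 h 15 min

First set merges to 04:30–09:15, 09:30–12:30.
A ∩ B = 04:30–05:15, 10:00–10:30.
Total: 45 min + 30 min = 1 h 15 min.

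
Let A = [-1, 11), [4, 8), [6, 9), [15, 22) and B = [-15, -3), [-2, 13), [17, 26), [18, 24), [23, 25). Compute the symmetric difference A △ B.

A, merged: [-1, 11), [15, 22).
B, merged: [-15, -3), [-2, 13), [17, 26).
A but not B: [15, 17).
B but not A: [-15, -3), [-2, -1), [11, 13), [22, 26).
Combining gives A △ B.

[-15, -3) ∪ [-2, -1) ∪ [11, 13) ∪ [15, 17) ∪ [22, 26)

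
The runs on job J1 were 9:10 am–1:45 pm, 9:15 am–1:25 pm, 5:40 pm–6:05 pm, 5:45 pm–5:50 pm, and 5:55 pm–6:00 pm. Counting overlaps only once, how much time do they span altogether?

Merged: 9:10 am-1:45 pm, 5:40 pm-6:05 pm.
Lengths: 4 h 35 min + 25 min = 5 h.

5 h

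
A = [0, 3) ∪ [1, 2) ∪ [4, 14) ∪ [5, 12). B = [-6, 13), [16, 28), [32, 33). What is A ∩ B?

[0, 3) ∪ [4, 13)

First set merges to [0, 3), [4, 14).
[0, 3) ∩ B → [0, 3).
[4, 14) ∩ B → [4, 13).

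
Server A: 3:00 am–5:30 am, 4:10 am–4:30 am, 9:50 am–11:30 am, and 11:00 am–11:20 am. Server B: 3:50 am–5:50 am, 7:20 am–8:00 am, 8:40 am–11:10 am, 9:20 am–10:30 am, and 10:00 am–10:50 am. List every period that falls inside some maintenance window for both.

3:50 am–5:30 am, 9:50 am–11:10 am

First set merges to 3:00 am–5:30 am, 9:50 am–11:30 am.
Second set merges to 3:50 am–5:50 am, 7:20 am–8:00 am, 8:40 am–11:10 am.
3:00 am–5:30 am overlaps B on 3:50 am–5:30 am.
9:50 am–11:30 am overlaps B on 9:50 am–11:10 am.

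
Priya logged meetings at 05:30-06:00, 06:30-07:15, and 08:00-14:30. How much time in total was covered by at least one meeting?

Merged: 05:30-06:00, 06:30-07:15, 08:00-14:30.
Lengths: 30 min + 45 min + 6 h 30 min = 7 h 45 min.

7 h 45 min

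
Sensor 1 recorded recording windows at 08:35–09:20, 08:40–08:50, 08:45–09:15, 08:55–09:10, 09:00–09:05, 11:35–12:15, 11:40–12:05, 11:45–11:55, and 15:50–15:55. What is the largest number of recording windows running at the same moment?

4

Sweep endpoints in order; track running count of active intervals.
Peak of 4 reached at 09:00.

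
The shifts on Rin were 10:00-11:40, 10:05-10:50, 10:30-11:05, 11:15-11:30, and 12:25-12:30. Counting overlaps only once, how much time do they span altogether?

Merged: 10:00-11:40, 12:25-12:30.
Lengths: 1 h 40 min + 5 min = 1 h 45 min.

1 h 45 min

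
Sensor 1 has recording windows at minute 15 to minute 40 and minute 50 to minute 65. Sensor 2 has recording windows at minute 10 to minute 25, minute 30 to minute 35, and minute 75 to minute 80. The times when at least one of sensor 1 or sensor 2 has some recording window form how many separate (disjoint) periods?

3

A ∪ B = minute 10 to minute 40, minute 50 to minute 65, minute 75 to minute 80.
That is 3 disjoint pieces.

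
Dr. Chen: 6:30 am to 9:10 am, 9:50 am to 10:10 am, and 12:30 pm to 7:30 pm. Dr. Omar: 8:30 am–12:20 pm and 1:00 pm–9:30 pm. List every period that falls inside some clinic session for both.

8:30 am-9:10 am, 9:50 am-10:10 am, 1:00 pm-7:30 pm

6:30 am-9:10 am meets the second set on 8:30 am-9:10 am.
9:50 am-10:10 am meets the second set on 9:50 am-10:10 am.
12:30 pm-7:30 pm meets the second set on 1:00 pm-7:30 pm.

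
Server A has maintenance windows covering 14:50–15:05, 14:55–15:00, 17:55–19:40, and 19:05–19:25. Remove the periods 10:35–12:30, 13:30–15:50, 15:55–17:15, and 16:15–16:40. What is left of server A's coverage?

17:55–19:40

A, merged: 14:50–15:05, 17:55–19:40.
B, merged: 10:35–12:30, 13:30–15:50, 15:55–17:15.
14:50–15:05: entirely removed.
17:55–19:40: nothing removed.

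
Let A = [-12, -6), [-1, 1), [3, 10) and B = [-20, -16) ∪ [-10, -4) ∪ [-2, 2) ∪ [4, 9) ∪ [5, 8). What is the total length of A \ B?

Merge the second list: [-20, -16), [-10, -4), [-2, 2), [4, 9).
A \ B = [-12, -10), [3, 4), [9, 10).
Total: 2 + 1 + 1 = 4.

4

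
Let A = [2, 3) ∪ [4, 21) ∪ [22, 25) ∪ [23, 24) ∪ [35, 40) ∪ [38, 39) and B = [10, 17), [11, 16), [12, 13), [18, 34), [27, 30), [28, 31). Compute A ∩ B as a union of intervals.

First set merges to [2, 3), [4, 21), [22, 25), [35, 40).
Second set merges to [10, 17), [18, 34).
[2, 3) meets no B interval.
[4, 21) ∩ B → [10, 17), [18, 21).
[22, 25) ∩ B → [22, 25).
[35, 40) meets no B interval.

[10, 17) ∪ [18, 21) ∪ [22, 25)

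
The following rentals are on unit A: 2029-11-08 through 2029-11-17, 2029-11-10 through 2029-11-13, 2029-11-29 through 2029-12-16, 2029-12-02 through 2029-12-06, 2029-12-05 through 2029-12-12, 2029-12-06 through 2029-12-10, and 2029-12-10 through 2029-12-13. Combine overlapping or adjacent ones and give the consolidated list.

2029-11-10 through 2029-11-13 overlaps/touches 2029-11-08 through 2029-11-17 → extend to 2029-11-08 through 2029-11-17.
2029-11-29 through 2029-12-16 is disjoint → start new block.
2029-12-02 through 2029-12-06 overlaps/touches 2029-11-29 through 2029-12-16 → extend to 2029-11-29 through 2029-12-16.
2029-12-05 through 2029-12-12 overlaps/touches 2029-11-29 through 2029-12-16 → extend to 2029-11-29 through 2029-12-16.
2029-12-06 through 2029-12-10 overlaps/touches 2029-11-29 through 2029-12-16 → extend to 2029-11-29 through 2029-12-16.
2029-12-10 through 2029-12-13 overlaps/touches 2029-11-29 through 2029-12-16 → extend to 2029-11-29 through 2029-12-16.

2029-11-08 through 2029-11-17, 2029-11-29 through 2029-12-16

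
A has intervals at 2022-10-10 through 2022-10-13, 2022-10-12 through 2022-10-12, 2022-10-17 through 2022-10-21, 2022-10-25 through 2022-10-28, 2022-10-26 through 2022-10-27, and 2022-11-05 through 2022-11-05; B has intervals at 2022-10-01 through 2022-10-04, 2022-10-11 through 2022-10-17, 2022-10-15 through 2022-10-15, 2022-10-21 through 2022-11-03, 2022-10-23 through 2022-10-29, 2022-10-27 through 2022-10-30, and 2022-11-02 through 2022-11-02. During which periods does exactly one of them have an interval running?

2022-10-01 through 2022-10-04, 2022-10-10 through 2022-10-10, 2022-10-14 through 2022-10-16, 2022-10-18 through 2022-10-20, 2022-10-22 through 2022-10-24, 2022-10-29 through 2022-11-03, 2022-11-05 through 2022-11-05

Merge the first list: 2022-10-10 through 2022-10-13, 2022-10-17 through 2022-10-21, 2022-10-25 through 2022-10-28, 2022-11-05 through 2022-11-05.
Merge the second list: 2022-10-01 through 2022-10-04, 2022-10-11 through 2022-10-17, 2022-10-21 through 2022-11-03.
Only in the first: 2022-10-10 through 2022-10-10, 2022-10-18 through 2022-10-20, 2022-11-05 through 2022-11-05.
Only in the second: 2022-10-01 through 2022-10-04, 2022-10-14 through 2022-10-16, 2022-10-22 through 2022-10-24, 2022-10-29 through 2022-11-03.
Together these are the periods covered by exactly one.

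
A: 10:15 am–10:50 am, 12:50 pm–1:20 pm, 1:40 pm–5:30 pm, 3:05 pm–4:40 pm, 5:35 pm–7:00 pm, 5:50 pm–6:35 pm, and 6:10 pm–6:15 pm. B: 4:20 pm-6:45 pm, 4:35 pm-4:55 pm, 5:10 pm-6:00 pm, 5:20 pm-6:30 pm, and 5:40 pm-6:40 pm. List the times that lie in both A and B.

4:20 pm-5:30 pm, 5:35 pm-6:45 pm

Merge the first list: 10:15 am-10:50 am, 12:50 pm-1:20 pm, 1:40 pm-5:30 pm, 5:35 pm-7:00 pm.
Merge the second list: 4:20 pm-6:45 pm.
10:15 am-10:50 am meets no B interval.
12:50 pm-1:20 pm meets no B interval.
1:40 pm-5:30 pm ∩ B → 4:20 pm-5:30 pm.
5:35 pm-7:00 pm ∩ B → 5:35 pm-6:45 pm.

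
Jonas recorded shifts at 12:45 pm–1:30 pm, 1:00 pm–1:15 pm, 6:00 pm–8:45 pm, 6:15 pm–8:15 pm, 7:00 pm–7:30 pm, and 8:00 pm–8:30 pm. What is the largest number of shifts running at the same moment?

At 7:00 pm, 3 of the intervals are simultaneously active.
No point has more.

3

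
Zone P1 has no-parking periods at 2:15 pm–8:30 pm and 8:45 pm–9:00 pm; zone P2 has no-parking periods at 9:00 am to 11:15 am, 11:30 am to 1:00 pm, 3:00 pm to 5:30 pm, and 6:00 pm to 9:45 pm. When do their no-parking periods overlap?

3:00 pm-5:30 pm, 6:00 pm-8:30 pm, 8:45 pm-9:00 pm

2:15 pm-8:30 pm overlaps B on 3:00 pm-5:30 pm, 6:00 pm-8:30 pm.
8:45 pm-9:00 pm overlaps B on 8:45 pm-9:00 pm.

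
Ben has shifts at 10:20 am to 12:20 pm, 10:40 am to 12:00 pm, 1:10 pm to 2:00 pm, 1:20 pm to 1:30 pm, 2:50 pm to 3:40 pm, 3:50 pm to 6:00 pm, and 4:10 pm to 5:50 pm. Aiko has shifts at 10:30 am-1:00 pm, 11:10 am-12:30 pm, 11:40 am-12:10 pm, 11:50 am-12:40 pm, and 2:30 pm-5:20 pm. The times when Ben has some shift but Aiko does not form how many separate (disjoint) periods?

A, merged: 10:20 am-12:20 pm, 1:10 pm-2:00 pm, 2:50 pm-3:40 pm, 3:50 pm-6:00 pm.
B, merged: 10:30 am-1:00 pm, 2:30 pm-5:20 pm.
A \ B = 10:20 am-10:30 am, 1:10 pm-2:00 pm, 5:20 pm-6:00 pm.
That is 3 disjoint pieces.

3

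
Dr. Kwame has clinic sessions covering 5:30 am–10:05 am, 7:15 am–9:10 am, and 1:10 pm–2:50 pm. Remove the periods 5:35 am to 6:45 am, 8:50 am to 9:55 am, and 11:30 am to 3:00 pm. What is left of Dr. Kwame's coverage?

5:30 am–5:35 am, 6:45 am–8:50 am, 9:55 am–10:05 am

A, merged: 5:30 am–10:05 am, 1:10 pm–2:50 pm.
5:30 am–10:05 am minus B → 5:30 am–5:35 am, 6:45 am–8:50 am, 9:55 am–10:05 am.
1:10 pm–2:50 pm: fully covered by B → removed.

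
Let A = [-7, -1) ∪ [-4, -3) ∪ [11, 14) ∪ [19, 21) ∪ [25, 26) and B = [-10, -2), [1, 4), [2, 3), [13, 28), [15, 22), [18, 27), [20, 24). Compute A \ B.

[-2, -1) ∪ [11, 13)

A, merged: [-7, -1), [11, 14), [19, 21), [25, 26).
B, merged: [-10, -2), [1, 4), [13, 28).
[-7, -1) with B removed leaves [-2, -1).
[11, 14) with B removed leaves [11, 13).
[19, 21) lies entirely inside B → drops out.
[25, 26) lies entirely inside B → drops out.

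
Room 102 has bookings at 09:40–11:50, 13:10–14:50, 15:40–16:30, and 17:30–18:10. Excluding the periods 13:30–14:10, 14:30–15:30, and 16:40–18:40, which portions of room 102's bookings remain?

09:40–11:50, 13:10–13:30, 14:10–14:30, 15:40–16:30

09:40–11:50: nothing removed.
13:10–14:50 \ B = 13:10–13:30, 14:10–14:30.
15:40–16:30: nothing removed.
17:30–18:10: entirely removed.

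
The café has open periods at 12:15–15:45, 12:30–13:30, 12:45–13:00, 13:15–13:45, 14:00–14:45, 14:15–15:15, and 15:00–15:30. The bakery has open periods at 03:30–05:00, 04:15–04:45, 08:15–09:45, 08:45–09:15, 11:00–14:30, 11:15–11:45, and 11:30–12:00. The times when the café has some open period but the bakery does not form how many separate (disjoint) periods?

1

A, merged: 12:15–15:45.
B, merged: 03:30–05:00, 08:15–09:45, 11:00–14:30.
A \ B = 14:30–15:45.
That is 1 disjoint piece.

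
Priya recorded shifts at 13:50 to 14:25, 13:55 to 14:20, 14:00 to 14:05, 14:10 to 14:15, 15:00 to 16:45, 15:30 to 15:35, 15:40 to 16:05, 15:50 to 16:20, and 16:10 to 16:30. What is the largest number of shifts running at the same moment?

Walk the sorted start/end points keeping a running depth.
The depth first hits 3 at 14:00.

3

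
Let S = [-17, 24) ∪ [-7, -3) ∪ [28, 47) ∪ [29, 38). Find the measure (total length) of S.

60

Merged: [-17, 24), [28, 47).
Lengths: 41 + 19 = 60.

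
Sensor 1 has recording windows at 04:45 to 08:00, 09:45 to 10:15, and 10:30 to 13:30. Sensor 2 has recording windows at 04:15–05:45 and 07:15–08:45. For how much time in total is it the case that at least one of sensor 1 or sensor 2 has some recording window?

A ∪ B = 04:15-08:45, 09:45-10:15, 10:30-13:30.
Total: 4 h 30 min + 30 min + 3 h = 8 h.

8 h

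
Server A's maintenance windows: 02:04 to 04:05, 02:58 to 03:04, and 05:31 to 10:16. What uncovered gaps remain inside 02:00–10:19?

After merging, the occupied span is 02:04-04:05, 05:31-10:16.
Uncovered inside 02:00-10:19: 02:00-02:04, 04:05-05:31, 10:16-10:19.

02:00-02:04, 04:05-05:31, 10:16-10:19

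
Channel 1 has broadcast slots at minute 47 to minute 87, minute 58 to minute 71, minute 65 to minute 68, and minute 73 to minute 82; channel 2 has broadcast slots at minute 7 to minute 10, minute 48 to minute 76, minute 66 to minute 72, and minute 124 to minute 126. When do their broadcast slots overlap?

First set merges to minute 47 to minute 87.
Second set merges to minute 7 to minute 10, minute 48 to minute 76, minute 124 to minute 126.
minute 47 to minute 87 ∩ B → minute 48 to minute 76.

minute 48 to minute 76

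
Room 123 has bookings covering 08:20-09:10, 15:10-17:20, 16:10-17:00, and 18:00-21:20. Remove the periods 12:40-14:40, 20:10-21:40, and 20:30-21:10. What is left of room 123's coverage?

08:20–09:10, 15:10–17:20, 18:00–20:10

Merge the first list: 08:20–09:10, 15:10–17:20, 18:00–21:20.
Merge the second list: 12:40–14:40, 20:10–21:40.
08:20–09:10: no B overlap → unchanged.
15:10–17:20: no B overlap → unchanged.
18:00–21:20 minus B → 18:00–20:10.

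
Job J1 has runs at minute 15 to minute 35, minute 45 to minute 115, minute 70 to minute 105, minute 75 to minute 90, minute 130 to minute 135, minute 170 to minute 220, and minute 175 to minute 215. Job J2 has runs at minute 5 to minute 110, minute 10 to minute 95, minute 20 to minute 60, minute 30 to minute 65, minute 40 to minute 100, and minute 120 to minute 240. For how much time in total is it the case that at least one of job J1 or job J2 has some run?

Merge the first list: minute 15 to minute 35, minute 45 to minute 115, minute 130 to minute 135, minute 170 to minute 220.
Merge the second list: minute 5 to minute 110, minute 120 to minute 240.
A ∪ B = minute 5 to minute 115, minute 120 to minute 240.
Total: 110 minutes + 120 minutes = 230 minutes.

230 minutes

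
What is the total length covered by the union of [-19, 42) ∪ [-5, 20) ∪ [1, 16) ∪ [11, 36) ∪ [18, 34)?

Merged: [-19, 42).
Length: 61.

61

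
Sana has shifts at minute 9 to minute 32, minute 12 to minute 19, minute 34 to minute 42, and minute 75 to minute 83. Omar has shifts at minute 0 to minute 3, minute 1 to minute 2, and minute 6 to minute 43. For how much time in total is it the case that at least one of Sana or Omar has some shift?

48 minutes

A, merged: minute 9 to minute 32, minute 34 to minute 42, minute 75 to minute 83.
B, merged: minute 0 to minute 3, minute 6 to minute 43.
A ∪ B = minute 0 to minute 3, minute 6 to minute 43, minute 75 to minute 83.
Total: 3 minutes + 37 minutes + 8 minutes = 48 minutes.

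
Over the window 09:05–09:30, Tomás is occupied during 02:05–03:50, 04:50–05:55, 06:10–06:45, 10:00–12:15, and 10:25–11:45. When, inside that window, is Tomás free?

After merging, the occupied span is 02:05-03:50, 04:50-05:55, 06:10-06:45, 10:00-12:15.
Complement within 09:05-09:30: 09:05-09:30.

09:05-09:30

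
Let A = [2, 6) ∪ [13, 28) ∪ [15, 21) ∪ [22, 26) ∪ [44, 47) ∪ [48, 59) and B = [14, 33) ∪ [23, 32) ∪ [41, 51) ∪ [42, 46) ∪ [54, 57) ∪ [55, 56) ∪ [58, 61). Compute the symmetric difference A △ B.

A, merged: [2, 6), [13, 28), [44, 47), [48, 59).
B, merged: [14, 33), [41, 51), [54, 57), [58, 61).
Only in the first: [2, 6), [13, 14), [51, 54), [57, 58).
Only in the second: [28, 33), [41, 44), [47, 48), [59, 61).
Together these are the periods covered by exactly one.

[2, 6) ∪ [13, 14) ∪ [28, 33) ∪ [41, 44) ∪ [47, 48) ∪ [51, 54) ∪ [57, 58) ∪ [59, 61)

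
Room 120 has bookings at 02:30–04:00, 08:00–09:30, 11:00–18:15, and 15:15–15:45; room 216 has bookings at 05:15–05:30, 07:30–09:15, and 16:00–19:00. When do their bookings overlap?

08:00–09:15, 16:00–18:15

Merge the first list: 02:30–04:00, 08:00–09:30, 11:00–18:15.
02:30–04:00 meets no B interval.
08:00–09:30 ∩ B → 08:00–09:15.
11:00–18:15 ∩ B → 16:00–18:15.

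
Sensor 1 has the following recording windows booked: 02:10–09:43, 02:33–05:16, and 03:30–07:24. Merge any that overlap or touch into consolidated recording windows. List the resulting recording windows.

02:10–09:43

02:33–05:16 overlaps/touches 02:10–09:43 → extend to 02:10–09:43.
03:30–07:24 overlaps/touches 02:10–09:43 → extend to 02:10–09:43.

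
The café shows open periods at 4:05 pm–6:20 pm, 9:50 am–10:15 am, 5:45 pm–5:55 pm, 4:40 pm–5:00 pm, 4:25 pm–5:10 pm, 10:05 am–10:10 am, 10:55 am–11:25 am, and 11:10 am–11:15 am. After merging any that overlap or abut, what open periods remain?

Sort by start: 9:50 am–10:15 am, 10:05 am–10:10 am, 10:55 am–11:25 am, 11:10 am–11:15 am, 4:05 pm–6:20 pm, 4:25 pm–5:10 pm, 4:40 pm–5:00 pm, 5:45 pm–5:55 pm.
10:05 am–10:10 am overlaps/touches 9:50 am–10:15 am → extend to 9:50 am–10:15 am.
10:55 am–11:25 am is disjoint → start new block.
11:10 am–11:15 am overlaps/touches 10:55 am–11:25 am → extend to 10:55 am–11:25 am.
4:05 pm–6:20 pm is disjoint → start new block.
4:25 pm–5:10 pm overlaps/touches 4:05 pm–6:20 pm → extend to 4:05 pm–6:20 pm.
4:40 pm–5:00 pm overlaps/touches 4:05 pm–6:20 pm → extend to 4:05 pm–6:20 pm.
5:45 pm–5:55 pm overlaps/touches 4:05 pm–6:20 pm → extend to 4:05 pm–6:20 pm.

9:50 am–10:15 am, 10:55 am–11:25 am, 4:05 pm–6:20 pm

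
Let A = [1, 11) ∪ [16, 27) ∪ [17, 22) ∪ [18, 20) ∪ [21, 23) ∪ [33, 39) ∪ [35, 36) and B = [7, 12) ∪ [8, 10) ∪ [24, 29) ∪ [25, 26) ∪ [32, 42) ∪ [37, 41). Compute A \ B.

[1, 7) ∪ [16, 24)

Merge the first list: [1, 11), [16, 27), [33, 39).
Merge the second list: [7, 12), [24, 29), [32, 42).
[1, 11) \ B = [1, 7).
[16, 27) \ B = [16, 24).
[33, 39): entirely removed.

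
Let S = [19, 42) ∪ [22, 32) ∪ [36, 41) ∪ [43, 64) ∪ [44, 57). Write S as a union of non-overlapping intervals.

[22, 32) overlaps/touches [19, 42) → extend to [19, 42).
[36, 41) overlaps/touches [19, 42) → extend to [19, 42).
[43, 64) is disjoint → start new block.
[44, 57) overlaps/touches [43, 64) → extend to [43, 64).

[19, 42) ∪ [43, 64)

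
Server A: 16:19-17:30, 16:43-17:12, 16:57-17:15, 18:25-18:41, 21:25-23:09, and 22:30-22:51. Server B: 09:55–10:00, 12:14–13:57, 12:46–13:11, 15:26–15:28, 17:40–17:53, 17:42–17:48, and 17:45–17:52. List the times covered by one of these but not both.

A, merged: 16:19–17:30, 18:25–18:41, 21:25–23:09.
B, merged: 09:55–10:00, 12:14–13:57, 15:26–15:28, 17:40–17:53.
A \ B = 16:19–17:30, 18:25–18:41, 21:25–23:09.
B \ A = 09:55–10:00, 12:14–13:57, 15:26–15:28, 17:40–17:53.
Union of the two gives the symmetric difference.

09:55–10:00, 12:14–13:57, 15:26–15:28, 16:19–17:30, 17:40–17:53, 18:25–18:41, 21:25–23:09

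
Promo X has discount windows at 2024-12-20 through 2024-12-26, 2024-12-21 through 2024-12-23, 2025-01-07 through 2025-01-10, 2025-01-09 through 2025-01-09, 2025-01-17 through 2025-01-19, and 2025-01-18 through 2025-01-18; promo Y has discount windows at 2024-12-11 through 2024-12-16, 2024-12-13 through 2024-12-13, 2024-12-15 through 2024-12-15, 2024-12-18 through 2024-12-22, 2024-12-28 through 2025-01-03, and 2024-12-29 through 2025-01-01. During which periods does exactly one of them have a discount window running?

2024-12-11 through 2024-12-16, 2024-12-18 through 2024-12-19, 2024-12-23 through 2024-12-26, 2024-12-28 through 2025-01-03, 2025-01-07 through 2025-01-10, 2025-01-17 through 2025-01-19

First set merges to 2024-12-20 through 2024-12-26, 2025-01-07 through 2025-01-10, 2025-01-17 through 2025-01-19.
Second set merges to 2024-12-11 through 2024-12-16, 2024-12-18 through 2024-12-22, 2024-12-28 through 2025-01-03.
Only in the first: 2024-12-23 through 2024-12-26, 2025-01-07 through 2025-01-10, 2025-01-17 through 2025-01-19.
Only in the second: 2024-12-11 through 2024-12-16, 2024-12-18 through 2024-12-19, 2024-12-28 through 2025-01-03.
Together these are the periods covered by exactly one.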